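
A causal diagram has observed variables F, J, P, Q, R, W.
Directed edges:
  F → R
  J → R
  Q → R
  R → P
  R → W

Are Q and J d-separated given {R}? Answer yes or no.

No — Q and J are d-connected given {R}.

Bayes-Ball from Q | {R} reaches {F,J}.
J ∈ reach(Q|{R}) ⇒ Q ⊥̸ J | {R}.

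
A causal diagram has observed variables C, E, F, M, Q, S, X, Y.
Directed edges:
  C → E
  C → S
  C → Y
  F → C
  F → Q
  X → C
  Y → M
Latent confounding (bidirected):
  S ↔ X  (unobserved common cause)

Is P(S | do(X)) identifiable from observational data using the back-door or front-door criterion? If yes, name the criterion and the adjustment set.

desc(X)\{X}={C,E,M,S,Y}; candidates ⊆ {F,Q}.
X↔S: latent back-door arc(s) into X.
size 0: {}; under {} X still reaches {S} ∋ S.
size 1: {F}, {Q}; under {F} X still reaches {S} ∋ S.
size 2: {F,Q}; under {F,Q} X still reaches {S} ∋ S.
X↔S cannot be blocked by any observed set — no back-door set.
{C}: (i) intercepts every directed X→S path; (ii) no back-door X→{C}; (iii) {X} blocks every back-door {C}→S. Front-door holds.
P(S|do(X)) = Σ_{C} P(C|X) Σ_{X'} P(S|C,X')P(X').

P(S|do(X)): frontdoor, adjust for {C}.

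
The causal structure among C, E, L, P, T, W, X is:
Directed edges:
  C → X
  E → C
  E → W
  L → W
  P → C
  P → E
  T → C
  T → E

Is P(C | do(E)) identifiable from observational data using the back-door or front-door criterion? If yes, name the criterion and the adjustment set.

P(C|do(E)): backdoor, adjust for {P, T}.

desc(E)\{E}={C,W,X}; candidates ⊆ {L,P,T}.
size 0: {}; under {} E still reaches {C,P,T,X} ∋ C.
size 1: {L}, {P}, {T}; under {L} E still reaches {C,P,T,X} ∋ C.
{P,T}: E⊥C given {P,T} in G with E→· removed — back-door holds.
P(C|do(E)) = Σ_{P,T} P(C|E,P,T)·P(P,T).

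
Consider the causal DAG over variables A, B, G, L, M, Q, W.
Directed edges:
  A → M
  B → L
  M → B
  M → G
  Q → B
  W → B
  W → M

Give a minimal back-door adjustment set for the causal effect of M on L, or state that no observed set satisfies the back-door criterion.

M→L: minimal back-door set {W}.

desc(M)\{M}={B,G,L}; candidates ⊆ {A,Q,W}.
size 0: {}; under {} M still reaches {A,B,L,W} ∋ L.
{W}: M⊥L given {W} in G with M→· removed — back-door holds.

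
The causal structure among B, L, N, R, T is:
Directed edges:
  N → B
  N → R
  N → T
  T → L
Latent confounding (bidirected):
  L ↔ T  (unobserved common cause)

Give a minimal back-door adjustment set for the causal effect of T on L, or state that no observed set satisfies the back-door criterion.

desc(T)\{T}={L}; candidates ⊆ {B,N,R}.
T↔L: latent back-door arc(s) into T.
size 0: {}; under {} T still reaches {B,L,N,R} ∋ L.
size 1: {B}, {N}, {R}; under {B} T still reaches {L,N,R} ∋ L.
size 2: {B,N}, {B,R}, {N,R}; under {B,N} T still reaches {L} ∋ L.
T↔L cannot be blocked by any observed set — no back-door set.

T→L: no observed back-door set.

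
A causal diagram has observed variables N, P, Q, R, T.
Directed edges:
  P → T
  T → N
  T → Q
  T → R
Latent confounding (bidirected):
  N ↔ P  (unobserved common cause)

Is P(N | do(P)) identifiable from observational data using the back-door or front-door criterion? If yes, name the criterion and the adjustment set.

desc(P)\{P}={N,Q,R,T}; candidates ⊆ {—}.
P↔N: latent back-door arc(s) into P.
size 0: {}; under {} P still reaches {N} ∋ N.
P↔N cannot be blocked by any observed set — no back-door set.
{T}: (i) intercepts every directed P→N path; (ii) no back-door P→{T}; (iii) {P} blocks every back-door {T}→N. Front-door holds.
P(N|do(P)) = Σ_{T} P(T|P) Σ_{P'} P(N|T,P')P(P').

P(N|do(P)): frontdoor, adjust for {T}.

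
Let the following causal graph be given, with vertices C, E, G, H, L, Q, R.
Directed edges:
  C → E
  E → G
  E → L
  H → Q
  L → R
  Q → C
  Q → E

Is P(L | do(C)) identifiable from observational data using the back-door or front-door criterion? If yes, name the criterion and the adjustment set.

desc(C)\{C}={E,G,L,R}; candidates ⊆ {H,Q}.
size 0: {}; under {} C still reaches {E,G,H,L,Q,R} ∋ L.
{Q}: C⊥L given {Q} in G with C→· removed — back-door holds.
P(L|do(C)) = Σ_{Q} P(L|C,Q)·P(Q).

P(L|do(C)): backdoor, adjust for {Q}.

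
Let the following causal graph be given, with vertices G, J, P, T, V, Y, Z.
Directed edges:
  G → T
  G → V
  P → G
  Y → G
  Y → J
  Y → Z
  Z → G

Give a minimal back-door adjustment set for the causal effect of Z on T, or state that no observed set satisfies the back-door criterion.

Z→T: minimal back-door set {Y}.

desc(Z)\{Z}={G,T,V}; candidates ⊆ {J,P,Y}.
size 0: {}; under {} Z still reaches {G,J,T,V,Y} ∋ T.
{Y}: Z⊥T given {Y} in G with Z→· removed — back-door holds.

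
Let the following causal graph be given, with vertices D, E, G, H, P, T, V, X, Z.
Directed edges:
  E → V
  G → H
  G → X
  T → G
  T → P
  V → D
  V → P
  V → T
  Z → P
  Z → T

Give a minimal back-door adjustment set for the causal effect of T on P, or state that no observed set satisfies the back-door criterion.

T→P: minimal back-door set {V, Z}.

desc(T)\{T}={G,H,P,X}; candidates ⊆ {D,E,V,Z}.
size 0: {}; under {} T still reaches {D,E,P,V,Z} ∋ P.
size 1: {D}, {E}, {V} …(+1); under {D} T still reaches {E,P,V,Z} ∋ P.
{V,Z}: T⊥P given {V,Z} in G with T→· removed — back-door holds.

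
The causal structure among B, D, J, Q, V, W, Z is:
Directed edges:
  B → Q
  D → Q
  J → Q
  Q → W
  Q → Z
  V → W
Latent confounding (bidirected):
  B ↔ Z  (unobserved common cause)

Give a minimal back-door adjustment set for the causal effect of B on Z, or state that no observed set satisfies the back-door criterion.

desc(B)\{B}={Q,W,Z}; candidates ⊆ {D,J,V}.
B↔Z: latent back-door arc(s) into B.
size 0: {}; under {} B still reaches {Z} ∋ Z.
size 1: {D}, {J}, {V}; under {D} B still reaches {Z} ∋ Z.
size 2: {D,J}, {D,V}, {J,V}; under {D,J} B still reaches {Z} ∋ Z.
B↔Z cannot be blocked by any observed set — no back-door set.

B→Z: no observed back-door set.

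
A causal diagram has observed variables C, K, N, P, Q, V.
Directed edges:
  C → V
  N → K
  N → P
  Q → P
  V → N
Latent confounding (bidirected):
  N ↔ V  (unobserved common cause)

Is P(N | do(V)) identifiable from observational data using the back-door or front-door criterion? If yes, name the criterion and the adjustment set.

desc(V)\{V}={K,N,P}; candidates ⊆ {C,Q}.
V↔N: latent back-door arc(s) into V.
size 0: {}; under {} V still reaches {C,K,N,P} ∋ N.
size 1: {C}, {Q}; under {C} V still reaches {K,N,P} ∋ N.
size 2: {C,Q}; under {C,Q} V still reaches {K,N,P} ∋ N.
V↔N cannot be blocked by any observed set — no back-door set.
No mediator lies on a directed V→…→N path.
Neither criterion identifies P(N|do(V)) in this graph.

P(N|do(V)): not identifiable (no BD/FD set).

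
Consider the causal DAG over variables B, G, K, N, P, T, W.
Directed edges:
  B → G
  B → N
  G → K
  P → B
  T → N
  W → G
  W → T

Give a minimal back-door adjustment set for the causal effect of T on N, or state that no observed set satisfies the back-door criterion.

T→N: minimal back-door set ∅.

desc(T)\{T}={N}; candidates ⊆ {B,G,K,P,W}.
∅: T⊥N given ∅ in G with T→· removed — back-door holds.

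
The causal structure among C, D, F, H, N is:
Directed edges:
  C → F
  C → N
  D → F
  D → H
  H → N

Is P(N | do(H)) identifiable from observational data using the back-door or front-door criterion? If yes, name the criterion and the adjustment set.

desc(H)\{H}={N}; candidates ⊆ {C,D,F}.
∅: H⊥N given ∅ in G with H→· removed — back-door holds.
P(N|do(H)) = P(N|H) — no adjustment needed.

P(N|do(H)): backdoor, adjust for ∅.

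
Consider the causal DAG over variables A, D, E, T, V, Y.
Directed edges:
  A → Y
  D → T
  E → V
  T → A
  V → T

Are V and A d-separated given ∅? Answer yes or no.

Bayes-Ball from V | ∅ reaches {A,E,T,Y}.
A ∈ reach(V|∅) ⇒ V ⊥̸ A | ∅.

No — V and A are d-connected given ∅.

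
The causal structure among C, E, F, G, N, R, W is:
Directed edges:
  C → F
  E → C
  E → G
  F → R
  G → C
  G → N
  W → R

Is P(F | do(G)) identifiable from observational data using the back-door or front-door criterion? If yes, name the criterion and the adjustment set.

desc(G)\{G}={C,F,N,R}; candidates ⊆ {E,W}.
size 0: {}; under {} G still reaches {C,E,F,R} ∋ F.
{E}: G⊥F given {E} in G with G→· removed — back-door holds.
P(F|do(G)) = Σ_{E} P(F|G,E)·P(E).

P(F|do(G)): backdoor, adjust for {E}.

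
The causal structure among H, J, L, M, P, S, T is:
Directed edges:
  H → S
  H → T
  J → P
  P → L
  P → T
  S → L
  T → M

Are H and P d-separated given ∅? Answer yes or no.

Bayes-Ball from H | ∅ reaches {L,M,S,T}.
P ∉ reach(H|∅) ⇒ H ⊥ P | ∅.

Yes — H ⊥ P | ∅.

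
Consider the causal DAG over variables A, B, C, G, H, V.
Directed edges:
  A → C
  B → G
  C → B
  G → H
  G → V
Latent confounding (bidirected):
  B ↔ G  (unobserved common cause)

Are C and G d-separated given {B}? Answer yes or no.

Bayes-Ball from C | {B} reaches {A,G,H,V}.
G ∈ reach(C|{B}) ⇒ C ⊥̸ G | {B}.

No — C and G are d-connected given {B}.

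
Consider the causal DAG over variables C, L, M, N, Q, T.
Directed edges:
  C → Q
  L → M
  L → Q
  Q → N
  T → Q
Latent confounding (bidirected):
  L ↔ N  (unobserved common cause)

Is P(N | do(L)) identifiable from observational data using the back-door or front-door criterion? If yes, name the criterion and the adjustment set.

P(N|do(L)): frontdoor, adjust for {Q}.

desc(L)\{L}={M,N,Q}; candidates ⊆ {C,T}.
L↔N: latent back-door arc(s) into L.
size 0: {}; under {} L still reaches {N} ∋ N.
size 1: {C}, {T}; under {C} L still reaches {N} ∋ N.
size 2: {C,T}; under {C,T} L still reaches {N} ∋ N.
L↔N cannot be blocked by any observed set — no back-door set.
{Q}: (i) intercepts every directed L→N path; (ii) no back-door L→{Q}; (iii) {L} blocks every back-door {Q}→N. Front-door holds.
P(N|do(L)) = Σ_{Q} P(Q|L) Σ_{L'} P(N|Q,L')P(L').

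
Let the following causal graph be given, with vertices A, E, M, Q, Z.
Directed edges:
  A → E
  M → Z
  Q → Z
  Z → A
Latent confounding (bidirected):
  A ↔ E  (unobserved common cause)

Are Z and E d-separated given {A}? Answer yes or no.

No — Z and E are d-connected given {A}.

Bayes-Ball from Z | {A} reaches {E,M,Q}.
E ∈ reach(Z|{A}) ⇒ Z ⊥̸ E | {A}.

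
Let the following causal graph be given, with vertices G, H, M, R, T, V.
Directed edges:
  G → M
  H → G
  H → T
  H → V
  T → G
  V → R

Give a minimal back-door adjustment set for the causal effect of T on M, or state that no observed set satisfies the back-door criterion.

T→M: minimal back-door set {H}.

desc(T)\{T}={G,M}; candidates ⊆ {H,R,V}.
size 0: {}; under {} T still reaches {G,H,M,R,V} ∋ M.
{H}: T⊥M given {H} in G with T→· removed — back-door holds.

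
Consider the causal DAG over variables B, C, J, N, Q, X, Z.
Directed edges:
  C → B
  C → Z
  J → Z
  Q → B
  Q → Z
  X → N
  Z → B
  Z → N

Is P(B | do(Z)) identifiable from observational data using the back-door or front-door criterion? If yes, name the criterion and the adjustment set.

desc(Z)\{Z}={B,N}; candidates ⊆ {C,J,Q,X}.
size 0: {}; under {} Z still reaches {B,C,J,Q} ∋ B.
size 1: {C}, {J}, {Q} …(+1); under {C} Z still reaches {B,J,Q} ∋ B.
{C,Q}: Z⊥B given {C,Q} in G with Z→· removed — back-door holds.
P(B|do(Z)) = Σ_{C,Q} P(B|Z,C,Q)·P(C,Q).

P(B|do(Z)): backdoor, adjust for {C, Q}.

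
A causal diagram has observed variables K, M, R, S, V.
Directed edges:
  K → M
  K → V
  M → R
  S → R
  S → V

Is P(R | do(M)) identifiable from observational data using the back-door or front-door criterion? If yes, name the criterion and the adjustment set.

desc(M)\{M}={R}; candidates ⊆ {K,S,V}.
∅: M⊥R given ∅ in G with M→· removed — back-door holds.
P(R|do(M)) = P(R|M) — no adjustment needed.

P(R|do(M)): backdoor, adjust for ∅.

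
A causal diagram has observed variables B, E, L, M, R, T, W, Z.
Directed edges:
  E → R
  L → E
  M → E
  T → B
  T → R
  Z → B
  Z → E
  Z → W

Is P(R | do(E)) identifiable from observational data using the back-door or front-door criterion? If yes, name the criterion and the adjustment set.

P(R|do(E)): backdoor, adjust for ∅.

desc(E)\{E}={R}; candidates ⊆ {B,L,M,T,W,Z}.
∅: E⊥R given ∅ in G with E→· removed — back-door holds.
P(R|do(E)) = P(R|E) — no adjustment needed.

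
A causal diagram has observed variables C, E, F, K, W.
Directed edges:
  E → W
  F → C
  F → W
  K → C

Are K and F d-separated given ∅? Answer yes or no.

Yes — K ⊥ F | ∅.

Bayes-Ball from K | ∅ reaches {C}.
F ∉ reach(K|∅) ⇒ K ⊥ F | ∅.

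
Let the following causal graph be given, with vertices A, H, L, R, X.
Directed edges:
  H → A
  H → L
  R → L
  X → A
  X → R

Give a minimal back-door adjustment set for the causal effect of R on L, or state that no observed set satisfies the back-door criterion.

desc(R)\{R}={L}; candidates ⊆ {A,H,X}.
∅: R⊥L given ∅ in G with R→· removed — back-door holds.

R→L: minimal back-door set ∅.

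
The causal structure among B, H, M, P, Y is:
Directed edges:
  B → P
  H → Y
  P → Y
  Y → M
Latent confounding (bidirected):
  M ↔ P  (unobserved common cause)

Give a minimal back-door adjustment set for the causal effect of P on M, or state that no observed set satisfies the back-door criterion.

P→M: no observed back-door set.

desc(P)\{P}={M,Y}; candidates ⊆ {B,H}.
P↔M: latent back-door arc(s) into P.
size 0: {}; under {} P still reaches {B,M} ∋ M.
size 1: {B}, {H}; under {B} P still reaches {M} ∋ M.
size 2: {B,H}; under {B,H} P still reaches {M} ∋ M.
P↔M cannot be blocked by any observed set — no back-door set.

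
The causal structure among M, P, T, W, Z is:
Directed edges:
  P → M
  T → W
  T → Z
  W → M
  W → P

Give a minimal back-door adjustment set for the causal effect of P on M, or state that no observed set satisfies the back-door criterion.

P→M: minimal back-door set {W}.

desc(P)\{P}={M}; candidates ⊆ {T,W,Z}.
size 0: {}; under {} P still reaches {M,T,W,Z} ∋ M.
{W}: P⊥M given {W} in G with P→· removed — back-door holds.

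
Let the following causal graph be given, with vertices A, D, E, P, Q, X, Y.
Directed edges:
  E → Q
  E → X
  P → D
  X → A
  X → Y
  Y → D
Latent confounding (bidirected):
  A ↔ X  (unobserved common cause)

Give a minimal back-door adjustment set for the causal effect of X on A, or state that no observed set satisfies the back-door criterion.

desc(X)\{X}={A,D,Y}; candidates ⊆ {E,P,Q}.
X↔A: latent back-door arc(s) into X.
size 0: {}; under {} X still reaches {A,E,Q} ∋ A.
size 1: {E}, {P}, {Q}; under {E} X still reaches {A} ∋ A.
size 2: {E,P}, {E,Q}, {P,Q}; under {E,P} X still reaches {A} ∋ A.
X↔A cannot be blocked by any observed set — no back-door set.

X→A: no observed back-door set.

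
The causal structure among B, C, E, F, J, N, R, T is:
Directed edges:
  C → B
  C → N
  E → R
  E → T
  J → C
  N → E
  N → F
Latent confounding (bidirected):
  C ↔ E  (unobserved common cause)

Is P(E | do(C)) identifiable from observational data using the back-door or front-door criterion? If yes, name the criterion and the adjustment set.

desc(C)\{C}={B,E,F,N,R,T}; candidates ⊆ {J}.
C↔E: latent back-door arc(s) into C.
size 0: {}; under {} C still reaches {E,J,R,T} ∋ E.
size 1: {J}; under {J} C still reaches {E,R,T} ∋ E.
C↔E cannot be blocked by any observed set — no back-door set.
{N}: (i) intercepts every directed C→E path; (ii) no back-door C→{N}; (iii) {C} blocks every back-door {N}→E. Front-door holds.
P(E|do(C)) = Σ_{N} P(N|C) Σ_{C'} P(E|N,C')P(C').

P(E|do(C)): frontdoor, adjust for {N}.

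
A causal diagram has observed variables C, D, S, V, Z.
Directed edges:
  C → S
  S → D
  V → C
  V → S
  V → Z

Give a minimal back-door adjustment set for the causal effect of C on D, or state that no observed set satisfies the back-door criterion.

C→D: minimal back-door set {V}.

desc(C)\{C}={D,S}; candidates ⊆ {V,Z}.
size 0: {}; under {} C still reaches {D,S,V,Z} ∋ D.
{V}: C⊥D given {V} in G with C→· removed — back-door holds.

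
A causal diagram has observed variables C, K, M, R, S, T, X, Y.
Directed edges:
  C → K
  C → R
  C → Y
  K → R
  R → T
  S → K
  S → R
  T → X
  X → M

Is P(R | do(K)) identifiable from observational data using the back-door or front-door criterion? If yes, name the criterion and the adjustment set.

P(R|do(K)): backdoor, adjust for {C, S}.

desc(K)\{K}={M,R,T,X}; candidates ⊆ {C,S,Y}.
size 0: {}; under {} K still reaches {C,M,R,S,T,X,Y} ∋ R.
size 1: {C}, {S}, {Y}; under {C} K still reaches {M,R,S,T,X} ∋ R.
{C,S}: K⊥R given {C,S} in G with K→· removed — back-door holds.
P(R|do(K)) = Σ_{C,S} P(R|K,C,S)·P(C,S).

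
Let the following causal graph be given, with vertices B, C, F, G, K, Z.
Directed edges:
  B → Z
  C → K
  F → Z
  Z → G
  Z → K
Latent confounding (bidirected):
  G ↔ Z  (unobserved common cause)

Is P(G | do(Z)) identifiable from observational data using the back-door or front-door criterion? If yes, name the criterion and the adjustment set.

P(G|do(Z)): not identifiable (no BD/FD set).

desc(Z)\{Z}={G,K}; candidates ⊆ {B,C,F}.
Z↔G: latent back-door arc(s) into Z.
size 0: {}; under {} Z still reaches {B,F,G} ∋ G.
size 1: {B}, {C}, {F}; under {B} Z still reaches {F,G} ∋ G.
size 2: {B,C}, {B,F}, {C,F}; under {B,C} Z still reaches {F,G} ∋ G.
Z↔G cannot be blocked by any observed set — no back-door set.
No mediator lies on a directed Z→…→G path.
Neither criterion identifies P(G|do(Z)) in this graph.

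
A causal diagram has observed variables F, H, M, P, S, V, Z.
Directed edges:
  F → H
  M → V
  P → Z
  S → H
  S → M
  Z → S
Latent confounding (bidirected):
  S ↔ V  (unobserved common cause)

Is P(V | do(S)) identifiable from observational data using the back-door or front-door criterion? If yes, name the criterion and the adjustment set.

P(V|do(S)): frontdoor, adjust for {M}.

desc(S)\{S}={H,M,V}; candidates ⊆ {F,P,Z}.
S↔V: latent back-door arc(s) into S.
size 0: {}; under {} S still reaches {P,V,Z} ∋ V.
size 1: {F}, {P}, {Z}; under {F} S still reaches {P,V,Z} ∋ V.
size 2: {F,P}, {F,Z}, {P,Z}; under {F,P} S still reaches {V,Z} ∋ V.
S↔V cannot be blocked by any observed set — no back-door set.
{M}: (i) intercepts every directed S→V path; (ii) no back-door S→{M}; (iii) {S} blocks every back-door {M}→V. Front-door holds.
P(V|do(S)) = Σ_{M} P(M|S) Σ_{S'} P(V|M,S')P(S').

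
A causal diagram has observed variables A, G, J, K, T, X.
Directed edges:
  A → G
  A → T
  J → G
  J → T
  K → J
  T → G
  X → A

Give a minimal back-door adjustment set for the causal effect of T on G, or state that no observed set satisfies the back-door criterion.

desc(T)\{T}={G}; candidates ⊆ {A,J,K,X}.
size 0: {}; under {} T still reaches {A,G,J,K,X} ∋ G.
size 1: {A}, {J}, {K} …(+1); under {A} T still reaches {G,J,K} ∋ G.
{A,J}: T⊥G given {A,J} in G with T→· removed — back-door holds.

T→G: minimal back-door set {A, J}.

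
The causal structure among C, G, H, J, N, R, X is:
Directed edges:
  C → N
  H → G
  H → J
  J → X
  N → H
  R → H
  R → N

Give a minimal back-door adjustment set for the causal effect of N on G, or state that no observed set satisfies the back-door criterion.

desc(N)\{N}={G,H,J,X}; candidates ⊆ {C,R}.
size 0: {}; under {} N still reaches {C,G,H,J,R,X} ∋ G.
{R}: N⊥G given {R} in G with N→· removed — back-door holds.

N→G: minimal back-door set {R}.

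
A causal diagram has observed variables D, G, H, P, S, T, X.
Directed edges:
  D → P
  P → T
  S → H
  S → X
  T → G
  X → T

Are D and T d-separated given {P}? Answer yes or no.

Yes — D ⊥ T | {P}.

Bayes-Ball from D | {P} reaches ∅.
T ∉ reach(D|{P}) ⇒ D ⊥ T | {P}.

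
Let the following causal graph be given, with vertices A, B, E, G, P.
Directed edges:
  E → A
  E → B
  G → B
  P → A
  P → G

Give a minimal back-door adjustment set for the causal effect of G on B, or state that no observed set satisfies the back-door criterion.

desc(G)\{G}={B}; candidates ⊆ {A,E,P}.
∅: G⊥B given ∅ in G with G→· removed — back-door holds.

G→B: minimal back-door set ∅.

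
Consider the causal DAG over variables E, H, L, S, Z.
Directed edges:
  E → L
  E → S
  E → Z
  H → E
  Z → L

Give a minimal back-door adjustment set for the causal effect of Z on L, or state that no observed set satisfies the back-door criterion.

desc(Z)\{Z}={L}; candidates ⊆ {E,H,S}.
size 0: {}; under {} Z still reaches {E,H,L,S} ∋ L.
{E}: Z⊥L given {E} in G with Z→· removed — back-door holds.

Z→L: minimal back-door set {E}.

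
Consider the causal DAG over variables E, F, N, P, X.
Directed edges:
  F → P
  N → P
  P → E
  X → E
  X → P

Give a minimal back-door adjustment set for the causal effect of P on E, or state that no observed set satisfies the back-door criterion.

desc(P)\{P}={E}; candidates ⊆ {F,N,X}.
size 0: {}; under {} P still reaches {E,F,N,X} ∋ E.
{X}: P⊥E given {X} in G with P→· removed — back-door holds.

P→E: minimal back-door set {X}.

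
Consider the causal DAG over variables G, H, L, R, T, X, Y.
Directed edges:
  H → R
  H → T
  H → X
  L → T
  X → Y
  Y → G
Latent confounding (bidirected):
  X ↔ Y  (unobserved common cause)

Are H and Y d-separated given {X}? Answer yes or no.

Bayes-Ball from H | {X} reaches {G,R,T,Y}.
Y ∈ reach(H|{X}) ⇒ H ⊥̸ Y | {X}.

No — H and Y are d-connected given {X}.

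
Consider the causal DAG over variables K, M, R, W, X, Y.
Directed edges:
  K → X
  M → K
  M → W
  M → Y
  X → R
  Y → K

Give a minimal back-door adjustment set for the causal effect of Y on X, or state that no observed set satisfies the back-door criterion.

desc(Y)\{Y}={K,R,X}; candidates ⊆ {M,W}.
size 0: {}; under {} Y still reaches {K,M,R,W,X} ∋ X.
{M}: Y⊥X given {M} in G with Y→· removed — back-door holds.

Y→X: minimal back-door set {M}.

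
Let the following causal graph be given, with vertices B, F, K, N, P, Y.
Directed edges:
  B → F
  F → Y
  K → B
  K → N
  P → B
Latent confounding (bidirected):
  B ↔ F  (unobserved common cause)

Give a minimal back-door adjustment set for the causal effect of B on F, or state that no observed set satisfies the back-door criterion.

B→F: no observed back-door set.

desc(B)\{B}={F,Y}; candidates ⊆ {K,N,P}.
B↔F: latent back-door arc(s) into B.
size 0: {}; under {} B still reaches {F,K,N,P,Y} ∋ F.
size 1: {K}, {N}, {P}; under {K} B still reaches {F,P,Y} ∋ F.
size 2: {K,N}, {K,P}, {N,P}; under {K,N} B still reaches {F,P,Y} ∋ F.
B↔F cannot be blocked by any observed set — no back-door set.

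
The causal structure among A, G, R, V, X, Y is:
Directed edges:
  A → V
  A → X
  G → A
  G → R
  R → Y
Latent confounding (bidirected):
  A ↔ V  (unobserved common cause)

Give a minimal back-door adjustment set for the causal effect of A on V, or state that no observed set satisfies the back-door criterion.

A→V: no observed back-door set.

desc(A)\{A}={V,X}; candidates ⊆ {G,R,Y}.
A↔V: latent back-door arc(s) into A.
size 0: {}; under {} A still reaches {G,R,V,Y} ∋ V.
size 1: {G}, {R}, {Y}; under {G} A still reaches {V} ∋ V.
size 2: {G,R}, {G,Y}, {R,Y}; under {G,R} A still reaches {V} ∋ V.
A↔V cannot be blocked by any observed set — no back-door set.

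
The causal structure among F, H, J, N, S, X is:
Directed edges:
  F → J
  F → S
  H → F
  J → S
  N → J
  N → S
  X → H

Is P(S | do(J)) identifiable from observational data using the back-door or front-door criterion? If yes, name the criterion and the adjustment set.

desc(J)\{J}={S}; candidates ⊆ {F,H,N,X}.
size 0: {}; under {} J still reaches {F,H,N,S,X} ∋ S.
size 1: {F}, {H}, {N} …(+1); under {F} J still reaches {N,S} ∋ S.
{F,N}: J⊥S given {F,N} in G with J→· removed — back-door holds.
P(S|do(J)) = Σ_{F,N} P(S|J,F,N)·P(F,N).

P(S|do(J)): backdoor, adjust for {F, N}.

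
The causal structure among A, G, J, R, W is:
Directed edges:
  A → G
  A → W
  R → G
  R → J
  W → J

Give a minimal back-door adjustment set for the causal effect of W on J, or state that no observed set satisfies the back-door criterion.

desc(W)\{W}={J}; candidates ⊆ {A,G,R}.
∅: W⊥J given ∅ in G with W→· removed — back-door holds.

W→J: minimal back-door set ∅.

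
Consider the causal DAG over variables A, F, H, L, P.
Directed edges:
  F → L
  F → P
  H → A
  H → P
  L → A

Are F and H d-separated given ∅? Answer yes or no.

Bayes-Ball from F | ∅ reaches {A,L,P}.
H ∉ reach(F|∅) ⇒ F ⊥ H | ∅.

Yes — F ⊥ H | ∅.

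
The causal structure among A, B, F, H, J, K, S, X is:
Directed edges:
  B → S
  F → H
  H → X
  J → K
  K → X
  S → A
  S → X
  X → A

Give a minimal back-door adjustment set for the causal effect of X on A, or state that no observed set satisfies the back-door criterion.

desc(X)\{X}={A}; candidates ⊆ {B,F,H,J,K,S}.
size 0: {}; under {} X still reaches {A,B,F,H,J,K,S} ∋ A.
{S}: X⊥A given {S} in G with X→· removed — back-door holds.

X→A: minimal back-door set {S}.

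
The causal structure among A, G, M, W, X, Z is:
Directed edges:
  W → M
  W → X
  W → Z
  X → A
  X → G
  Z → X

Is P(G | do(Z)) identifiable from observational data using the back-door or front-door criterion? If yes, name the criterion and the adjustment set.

P(G|do(Z)): backdoor, adjust for {W}.

desc(Z)\{Z}={A,G,X}; candidates ⊆ {M,W}.
size 0: {}; under {} Z still reaches {A,G,M,W,X} ∋ G.
{W}: Z⊥G given {W} in G with Z→· removed — back-door holds.
P(G|do(Z)) = Σ_{W} P(G|Z,W)·P(W).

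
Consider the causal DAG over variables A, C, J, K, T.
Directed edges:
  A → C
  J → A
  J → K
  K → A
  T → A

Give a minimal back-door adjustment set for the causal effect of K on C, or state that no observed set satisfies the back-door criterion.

K→C: minimal back-door set {J}.

desc(K)\{K}={A,C}; candidates ⊆ {J,T}.
size 0: {}; under {} K still reaches {A,C,J} ∋ C.
{J}: K⊥C given {J} in G with K→· removed — back-door holds.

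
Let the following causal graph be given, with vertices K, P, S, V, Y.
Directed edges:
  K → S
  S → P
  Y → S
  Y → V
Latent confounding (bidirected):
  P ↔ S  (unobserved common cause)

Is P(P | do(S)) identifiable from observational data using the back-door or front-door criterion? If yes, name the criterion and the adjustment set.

desc(S)\{S}={P}; candidates ⊆ {K,V,Y}.
S↔P: latent back-door arc(s) into S.
size 0: {}; under {} S still reaches {K,P,V,Y} ∋ P.
size 1: {K}, {V}, {Y}; under {K} S still reaches {P,V,Y} ∋ P.
size 2: {K,V}, {K,Y}, {V,Y}; under {K,V} S still reaches {P,Y} ∋ P.
S↔P cannot be blocked by any observed set — no back-door set.
No mediator lies on a directed S→…→P path.
Neither criterion identifies P(P|do(S)) in this graph.

P(P|do(S)): not identifiable (no BD/FD set).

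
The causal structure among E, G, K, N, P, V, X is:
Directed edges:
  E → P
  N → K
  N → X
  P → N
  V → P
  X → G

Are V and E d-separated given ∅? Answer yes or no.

Bayes-Ball from V | ∅ reaches {G,K,N,P,X}.
E ∉ reach(V|∅) ⇒ V ⊥ E | ∅.

Yes — V ⊥ E | ∅.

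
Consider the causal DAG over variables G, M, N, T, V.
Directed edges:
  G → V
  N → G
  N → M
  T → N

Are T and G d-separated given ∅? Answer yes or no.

Bayes-Ball from T | ∅ reaches {G,M,N,V}.
G ∈ reach(T|∅) ⇒ T ⊥̸ G | ∅.

No — T and G are d-connected given ∅.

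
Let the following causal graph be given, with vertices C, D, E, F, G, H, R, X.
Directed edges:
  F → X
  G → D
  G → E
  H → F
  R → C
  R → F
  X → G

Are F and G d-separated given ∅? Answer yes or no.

No — F and G are d-connected given ∅.

Bayes-Ball from F | ∅ reaches {C,D,E,G,H,R,X}.
G ∈ reach(F|∅) ⇒ F ⊥̸ G | ∅.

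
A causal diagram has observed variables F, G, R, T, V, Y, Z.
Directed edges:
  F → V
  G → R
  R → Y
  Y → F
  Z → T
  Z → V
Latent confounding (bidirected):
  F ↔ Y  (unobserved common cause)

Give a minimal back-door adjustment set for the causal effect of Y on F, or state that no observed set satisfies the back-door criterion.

Y→F: no observed back-door set.

desc(Y)\{Y}={F,V}; candidates ⊆ {G,R,T,Z}.
Y↔F: latent back-door arc(s) into Y.
size 0: {}; under {} Y still reaches {F,G,R,V} ∋ F.
size 1: {G}, {R}, {T} …(+1); under {G} Y still reaches {F,R,V} ∋ F.
size 2: {G,R}, {G,T}, {G,Z} …(+3); under {G,R} Y still reaches {F,V} ∋ F.
Y↔F cannot be blocked by any observed set — no back-door set.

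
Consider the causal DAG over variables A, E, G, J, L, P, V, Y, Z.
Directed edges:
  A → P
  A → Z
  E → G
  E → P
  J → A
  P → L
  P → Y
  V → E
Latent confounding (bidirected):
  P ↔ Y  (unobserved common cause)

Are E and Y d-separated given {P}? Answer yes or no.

No — E and Y are d-connected given {P}.

Bayes-Ball from E | {P} reaches {A,G,J,V,Y,Z}.
Y ∈ reach(E|{P}) ⇒ E ⊥̸ Y | {P}.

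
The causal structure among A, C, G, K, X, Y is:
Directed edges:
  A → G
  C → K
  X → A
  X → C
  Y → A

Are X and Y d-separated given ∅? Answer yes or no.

Yes — X ⊥ Y | ∅.

Bayes-Ball from X | ∅ reaches {A,C,G,K}.
Y ∉ reach(X|∅) ⇒ X ⊥ Y | ∅.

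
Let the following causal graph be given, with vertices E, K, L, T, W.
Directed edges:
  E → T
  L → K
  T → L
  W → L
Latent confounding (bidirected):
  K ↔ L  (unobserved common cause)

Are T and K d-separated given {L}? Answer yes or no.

No — T and K are d-connected given {L}.

Bayes-Ball from T | {L} reaches {E,K,W}.
K ∈ reach(T|{L}) ⇒ T ⊥̸ K | {L}.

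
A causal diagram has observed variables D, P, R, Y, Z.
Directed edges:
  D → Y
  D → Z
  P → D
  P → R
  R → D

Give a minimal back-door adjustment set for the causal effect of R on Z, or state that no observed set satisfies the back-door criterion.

desc(R)\{R}={D,Y,Z}; candidates ⊆ {P}.
size 0: {}; under {} R still reaches {D,P,Y,Z} ∋ Z.
{P}: R⊥Z given {P} in G with R→· removed — back-door holds.

R→Z: minimal back-door set {P}.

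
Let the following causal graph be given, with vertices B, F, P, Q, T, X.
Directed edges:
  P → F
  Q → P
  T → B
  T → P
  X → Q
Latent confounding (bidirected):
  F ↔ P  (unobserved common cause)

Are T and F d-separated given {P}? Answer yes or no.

Bayes-Ball from T | {P} reaches {B,F,Q,X}.
F ∈ reach(T|{P}) ⇒ T ⊥̸ F | {P}.

No — T and F are d-connected given {P}.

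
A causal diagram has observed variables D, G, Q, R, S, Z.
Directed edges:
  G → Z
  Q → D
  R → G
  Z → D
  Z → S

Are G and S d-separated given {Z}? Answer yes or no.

Yes — G ⊥ S | {Z}.

Bayes-Ball from G | {Z} reaches {R}.
S ∉ reach(G|{Z}) ⇒ G ⊥ S | {Z}.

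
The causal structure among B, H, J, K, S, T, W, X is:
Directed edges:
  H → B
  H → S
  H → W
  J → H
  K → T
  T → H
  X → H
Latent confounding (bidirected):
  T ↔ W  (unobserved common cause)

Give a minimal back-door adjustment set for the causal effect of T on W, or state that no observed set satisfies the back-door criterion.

T→W: no observed back-door set.

desc(T)\{T}={B,H,S,W}; candidates ⊆ {J,K,X}.
T↔W: latent back-door arc(s) into T.
size 0: {}; under {} T still reaches {K,W} ∋ W.
size 1: {J}, {K}, {X}; under {J} T still reaches {K,W} ∋ W.
size 2: {J,K}, {J,X}, {K,X}; under {J,K} T still reaches {W} ∋ W.
T↔W cannot be blocked by any observed set — no back-door set.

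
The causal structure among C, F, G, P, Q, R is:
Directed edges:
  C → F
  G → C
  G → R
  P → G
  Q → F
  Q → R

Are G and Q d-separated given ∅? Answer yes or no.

Bayes-Ball from G | ∅ reaches {C,F,P,R}.
Q ∉ reach(G|∅) ⇒ G ⊥ Q | ∅.

Yes — G ⊥ Q | ∅.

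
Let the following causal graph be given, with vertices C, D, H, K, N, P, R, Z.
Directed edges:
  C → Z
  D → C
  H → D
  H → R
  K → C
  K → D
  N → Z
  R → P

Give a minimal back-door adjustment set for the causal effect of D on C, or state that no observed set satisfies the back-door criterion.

D→C: minimal back-door set {K}.

desc(D)\{D}={C,Z}; candidates ⊆ {H,K,N,P,R}.
size 0: {}; under {} D still reaches {C,H,K,P,R,Z} ∋ C.
{K}: D⊥C given {K} in G with D→· removed — back-door holds.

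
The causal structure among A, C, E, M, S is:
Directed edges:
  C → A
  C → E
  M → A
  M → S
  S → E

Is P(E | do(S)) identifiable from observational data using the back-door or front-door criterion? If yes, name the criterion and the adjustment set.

desc(S)\{S}={E}; candidates ⊆ {A,C,M}.
∅: S⊥E given ∅ in G with S→· removed — back-door holds.
P(E|do(S)) = P(E|S) — no adjustment needed.

P(E|do(S)): backdoor, adjust for ∅.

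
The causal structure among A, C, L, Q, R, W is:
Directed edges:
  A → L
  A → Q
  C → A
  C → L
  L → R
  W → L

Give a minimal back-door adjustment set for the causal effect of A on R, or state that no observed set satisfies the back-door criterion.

desc(A)\{A}={L,Q,R}; candidates ⊆ {C,W}.
size 0: {}; under {} A still reaches {C,L,R} ∋ R.
{C}: A⊥R given {C} in G with A→· removed — back-door holds.

A→R: minimal back-door set {C}.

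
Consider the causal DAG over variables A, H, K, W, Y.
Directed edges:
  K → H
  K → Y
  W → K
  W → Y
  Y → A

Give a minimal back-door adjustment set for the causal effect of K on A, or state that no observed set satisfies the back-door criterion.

K→A: minimal back-door set {W}.

desc(K)\{K}={A,H,Y}; candidates ⊆ {W}.
size 0: {}; under {} K still reaches {A,W,Y} ∋ A.
{W}: K⊥A given {W} in G with K→· removed — back-door holds.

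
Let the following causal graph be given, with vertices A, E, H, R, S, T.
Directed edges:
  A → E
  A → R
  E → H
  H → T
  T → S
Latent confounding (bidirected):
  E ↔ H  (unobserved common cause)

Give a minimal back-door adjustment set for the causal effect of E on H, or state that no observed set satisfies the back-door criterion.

E→H: no observed back-door set.

desc(E)\{E}={H,S,T}; candidates ⊆ {A,R}.
E↔H: latent back-door arc(s) into E.
size 0: {}; under {} E still reaches {A,H,R,S,T} ∋ H.
size 1: {A}, {R}; under {A} E still reaches {H,S,T} ∋ H.
size 2: {A,R}; under {A,R} E still reaches {H,S,T} ∋ H.
E↔H cannot be blocked by any observed set — no back-door set.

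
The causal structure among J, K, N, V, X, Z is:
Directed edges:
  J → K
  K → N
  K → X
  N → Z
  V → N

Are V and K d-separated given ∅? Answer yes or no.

Yes — V ⊥ K | ∅.

Bayes-Ball from V | ∅ reaches {N,Z}.
K ∉ reach(V|∅) ⇒ V ⊥ K | ∅.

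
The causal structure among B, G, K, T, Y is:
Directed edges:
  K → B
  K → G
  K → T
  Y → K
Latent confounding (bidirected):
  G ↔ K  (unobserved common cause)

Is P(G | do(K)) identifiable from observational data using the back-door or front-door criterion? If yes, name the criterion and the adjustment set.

desc(K)\{K}={B,G,T}; candidates ⊆ {Y}.
K↔G: latent back-door arc(s) into K.
size 0: {}; under {} K still reaches {G,Y} ∋ G.
size 1: {Y}; under {Y} K still reaches {G} ∋ G.
K↔G cannot be blocked by any observed set — no back-door set.
No mediator lies on a directed K→…→G path.
Neither criterion identifies P(G|do(K)) in this graph.

P(G|do(K)): not identifiable (no BD/FD set).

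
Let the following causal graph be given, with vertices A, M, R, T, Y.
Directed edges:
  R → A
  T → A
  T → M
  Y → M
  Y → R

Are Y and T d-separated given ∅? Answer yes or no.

Yes — Y ⊥ T | ∅.

Bayes-Ball from Y | ∅ reaches {A,M,R}.
T ∉ reach(Y|∅) ⇒ Y ⊥ T | ∅.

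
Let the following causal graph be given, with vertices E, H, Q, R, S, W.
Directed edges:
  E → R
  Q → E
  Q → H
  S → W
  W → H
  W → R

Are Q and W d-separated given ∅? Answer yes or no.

Yes — Q ⊥ W | ∅.

Bayes-Ball from Q | ∅ reaches {E,H,R}.
W ∉ reach(Q|∅) ⇒ Q ⊥ W | ∅.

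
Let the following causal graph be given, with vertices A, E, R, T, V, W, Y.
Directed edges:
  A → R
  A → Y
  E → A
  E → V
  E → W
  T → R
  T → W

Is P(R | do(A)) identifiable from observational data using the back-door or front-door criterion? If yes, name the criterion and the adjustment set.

desc(A)\{A}={R,Y}; candidates ⊆ {E,T,V,W}.
∅: A⊥R given ∅ in G with A→· removed — back-door holds.
P(R|do(A)) = P(R|A) — no adjustment needed.

P(R|do(A)): backdoor, adjust for ∅.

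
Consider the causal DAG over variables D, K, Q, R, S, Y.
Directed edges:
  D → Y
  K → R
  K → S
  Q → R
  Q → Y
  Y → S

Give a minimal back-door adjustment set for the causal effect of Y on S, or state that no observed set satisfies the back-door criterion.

Y→S: minimal back-door set ∅.

desc(Y)\{Y}={S}; candidates ⊆ {D,K,Q,R}.
∅: Y⊥S given ∅ in G with Y→· removed — back-door holds.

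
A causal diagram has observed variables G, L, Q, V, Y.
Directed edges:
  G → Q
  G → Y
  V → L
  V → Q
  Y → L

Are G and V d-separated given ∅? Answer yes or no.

Bayes-Ball from G | ∅ reaches {L,Q,Y}.
V ∉ reach(G|∅) ⇒ G ⊥ V | ∅.

Yes — G ⊥ V | ∅.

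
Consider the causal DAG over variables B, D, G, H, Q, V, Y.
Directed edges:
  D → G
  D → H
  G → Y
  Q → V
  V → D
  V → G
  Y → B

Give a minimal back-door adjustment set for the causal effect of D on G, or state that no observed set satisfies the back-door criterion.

desc(D)\{D}={B,G,H,Y}; candidates ⊆ {Q,V}.
size 0: {}; under {} D still reaches {B,G,Q,V,Y} ∋ G.
{V}: D⊥G given {V} in G with D→· removed — back-door holds.

D→G: minimal back-door set {V}.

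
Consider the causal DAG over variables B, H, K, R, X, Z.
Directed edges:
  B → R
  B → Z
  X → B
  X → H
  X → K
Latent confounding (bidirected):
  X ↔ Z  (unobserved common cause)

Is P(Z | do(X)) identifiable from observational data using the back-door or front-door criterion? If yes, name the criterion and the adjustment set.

desc(X)\{X}={B,H,K,R,Z}; candidates ⊆ {—}.
X↔Z: latent back-door arc(s) into X.
size 0: {}; under {} X still reaches {Z} ∋ Z.
X↔Z cannot be blocked by any observed set — no back-door set.
{B}: (i) intercepts every directed X→Z path; (ii) no back-door X→{B}; (iii) {X} blocks every back-door {B}→Z. Front-door holds.
P(Z|do(X)) = Σ_{B} P(B|X) Σ_{X'} P(Z|B,X')P(X').

P(Z|do(X)): frontdoor, adjust for {B}.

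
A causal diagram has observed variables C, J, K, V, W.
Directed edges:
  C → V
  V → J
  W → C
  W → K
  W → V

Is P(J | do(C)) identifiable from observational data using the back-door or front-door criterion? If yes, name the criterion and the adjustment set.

desc(C)\{C}={J,V}; candidates ⊆ {K,W}.
size 0: {}; under {} C still reaches {J,K,V,W} ∋ J.
{W}: C⊥J given {W} in G with C→· removed — back-door holds.
P(J|do(C)) = Σ_{W} P(J|C,W)·P(W).

P(J|do(C)): backdoor, adjust for {W}.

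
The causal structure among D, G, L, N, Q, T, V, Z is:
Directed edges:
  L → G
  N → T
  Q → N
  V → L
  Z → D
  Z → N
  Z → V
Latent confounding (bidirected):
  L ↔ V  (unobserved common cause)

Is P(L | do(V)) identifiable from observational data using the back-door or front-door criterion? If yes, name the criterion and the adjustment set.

desc(V)\{V}={G,L}; candidates ⊆ {D,N,Q,T,Z}.
V↔L: latent back-door arc(s) into V.
size 0: {}; under {} V still reaches {D,G,L,N,T,Z} ∋ L.
size 1: {D}, {N}, {Q} …(+2); under {D} V still reaches {G,L,N,T,Z} ∋ L.
size 2: {D,N}, {D,Q}, {D,T} …(+7); under {D,N} V still reaches {G,L,Q,Z} ∋ L.
V↔L cannot be blocked by any observed set — no back-door set.
No mediator lies on a directed V→…→L path.
Neither criterion identifies P(L|do(V)) in this graph.

P(L|do(V)): not identifiable (no BD/FD set).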